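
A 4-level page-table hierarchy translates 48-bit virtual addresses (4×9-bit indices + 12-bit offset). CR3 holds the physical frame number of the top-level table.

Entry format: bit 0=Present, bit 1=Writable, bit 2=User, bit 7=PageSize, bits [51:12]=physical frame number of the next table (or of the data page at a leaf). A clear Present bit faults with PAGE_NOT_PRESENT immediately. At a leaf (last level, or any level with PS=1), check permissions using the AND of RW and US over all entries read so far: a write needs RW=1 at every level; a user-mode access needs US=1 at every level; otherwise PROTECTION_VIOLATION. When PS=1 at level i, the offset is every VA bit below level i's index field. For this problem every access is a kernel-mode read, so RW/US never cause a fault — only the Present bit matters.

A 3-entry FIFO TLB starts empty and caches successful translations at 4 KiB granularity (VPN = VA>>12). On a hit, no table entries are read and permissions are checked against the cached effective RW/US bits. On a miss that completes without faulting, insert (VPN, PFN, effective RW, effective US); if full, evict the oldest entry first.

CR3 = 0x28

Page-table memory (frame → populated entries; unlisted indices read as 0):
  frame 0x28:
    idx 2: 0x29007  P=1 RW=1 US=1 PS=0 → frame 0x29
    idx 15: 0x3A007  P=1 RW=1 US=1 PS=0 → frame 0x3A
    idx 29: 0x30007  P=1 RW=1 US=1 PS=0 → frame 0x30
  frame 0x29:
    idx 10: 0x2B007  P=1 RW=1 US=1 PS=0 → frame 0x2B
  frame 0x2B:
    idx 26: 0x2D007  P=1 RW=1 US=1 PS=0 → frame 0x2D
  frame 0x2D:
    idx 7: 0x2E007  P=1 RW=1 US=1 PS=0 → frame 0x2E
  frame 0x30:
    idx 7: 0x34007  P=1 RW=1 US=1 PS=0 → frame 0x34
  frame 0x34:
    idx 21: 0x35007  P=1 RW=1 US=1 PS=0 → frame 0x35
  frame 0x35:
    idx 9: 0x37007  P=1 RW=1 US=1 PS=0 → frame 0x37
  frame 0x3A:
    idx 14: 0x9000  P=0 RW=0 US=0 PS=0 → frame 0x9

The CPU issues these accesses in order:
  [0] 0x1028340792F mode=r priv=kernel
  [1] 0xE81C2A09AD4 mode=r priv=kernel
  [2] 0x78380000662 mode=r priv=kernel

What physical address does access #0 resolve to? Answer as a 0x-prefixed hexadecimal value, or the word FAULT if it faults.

Trace:
#0 VA=0x1028340792F (r,kernel):
  [0] read 0x28 idx=2: raw=0x29007 flags P=1 W=1 U=1 S=0
  [1] read 0x29 idx=10: raw=0x2B007 flags P=1 W=1 U=1 S=0
  [2] read 0x2B idx=26: raw=0x2D007 flags P=1 W=1 U=1 S=0
  [3] read 0x2D idx=7: raw=0x2E007 flags P=1 W=1 U=1 S=0
  ⇒ phys 0x2E92F  [4 reads]
#1 VA=0xE81C2A09AD4 (r,kernel):
  [0] read 0x28 idx=29: raw=0x30007 flags P=1 W=1 U=1 S=0
  [1] read 0x30 idx=7: raw=0x34007 flags P=1 W=1 U=1 S=0
  [2] read 0x34 idx=21: raw=0x35007 flags P=1 W=1 U=1 S=0
  [3] read 0x35 idx=9: raw=0x37007 flags P=1 W=1 U=1 S=0
  ⇒ phys 0x37AD4  [4 reads]
#2 VA=0x78380000662 (r,kernel):
  [0] read 0x28 idx=15: raw=0x3A007 flags P=1 W=1 U=1 S=0
  [1] read 0x3A idx=14: raw=0x9000 flags P=0 W=0 U=0 S=0
  ⇒ fault: PAGE_NOT_PRESENT  — 2 lookups

Access #0 PA: 0x2E92F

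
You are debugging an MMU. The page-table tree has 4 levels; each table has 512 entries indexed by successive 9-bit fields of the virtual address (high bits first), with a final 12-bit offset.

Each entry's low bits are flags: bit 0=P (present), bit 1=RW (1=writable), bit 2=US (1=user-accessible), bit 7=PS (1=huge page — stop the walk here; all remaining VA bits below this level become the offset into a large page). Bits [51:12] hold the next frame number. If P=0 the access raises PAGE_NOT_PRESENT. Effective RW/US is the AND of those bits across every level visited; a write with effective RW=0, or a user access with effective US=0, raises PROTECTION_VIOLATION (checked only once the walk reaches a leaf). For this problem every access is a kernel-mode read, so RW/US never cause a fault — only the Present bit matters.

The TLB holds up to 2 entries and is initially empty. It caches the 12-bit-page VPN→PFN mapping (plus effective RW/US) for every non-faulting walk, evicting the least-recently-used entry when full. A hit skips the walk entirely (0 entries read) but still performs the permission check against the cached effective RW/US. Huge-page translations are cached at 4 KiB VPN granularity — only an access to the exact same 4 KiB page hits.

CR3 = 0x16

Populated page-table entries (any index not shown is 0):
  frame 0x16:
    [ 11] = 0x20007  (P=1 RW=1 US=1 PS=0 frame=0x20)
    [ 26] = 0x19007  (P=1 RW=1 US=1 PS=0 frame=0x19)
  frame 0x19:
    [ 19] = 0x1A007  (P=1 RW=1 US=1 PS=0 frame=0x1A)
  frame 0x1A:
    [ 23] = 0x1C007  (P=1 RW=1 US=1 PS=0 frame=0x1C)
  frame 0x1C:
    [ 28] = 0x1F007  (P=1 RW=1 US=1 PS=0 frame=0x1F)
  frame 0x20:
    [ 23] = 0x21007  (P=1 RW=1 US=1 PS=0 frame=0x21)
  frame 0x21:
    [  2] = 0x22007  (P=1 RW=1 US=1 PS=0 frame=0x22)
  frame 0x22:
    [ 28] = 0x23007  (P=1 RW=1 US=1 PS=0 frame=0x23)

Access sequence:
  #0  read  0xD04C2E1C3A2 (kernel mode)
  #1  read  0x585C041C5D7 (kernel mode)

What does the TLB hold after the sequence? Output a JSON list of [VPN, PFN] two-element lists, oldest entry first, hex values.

Per-access translation:
#0 VA=0xD04C2E1C3A2 (r,kernel):
  lvl0: tbl 0x16, slot 26 ⇒ 0x19007 (P1/RW1/US1/PS0)
  lvl1: tbl 0x19, slot 19 ⇒ 0x1A007 (P1/RW1/US1/PS0)
  lvl2: tbl 0x1A, slot 23 ⇒ 0x1C007 (P1/RW1/US1/PS0)
  lvl3: tbl 0x1C, slot 28 ⇒ 0x1F007 (P1/RW1/US1/PS0)
  → PA=0x1F3A2  (4 entries read)
#1 VA=0x585C041C5D7 (r,kernel):
  lvl0: tbl 0x16, slot 11 ⇒ 0x20007 (P1/RW1/US1/PS0)
  lvl1: tbl 0x20, slot 23 ⇒ 0x21007 (P1/RW1/US1/PS0)
  lvl2: tbl 0x21, slot 2 ⇒ 0x22007 (P1/RW1/US1/PS0)
  lvl3: tbl 0x22, slot 28 ⇒ 0x23007 (P1/RW1/US1/PS0)
  → PA=0x235D7  (4 entries read)

TLB: [["0xD04C2E1C", "0x1F"], ["0x585C041C", "0x23"]]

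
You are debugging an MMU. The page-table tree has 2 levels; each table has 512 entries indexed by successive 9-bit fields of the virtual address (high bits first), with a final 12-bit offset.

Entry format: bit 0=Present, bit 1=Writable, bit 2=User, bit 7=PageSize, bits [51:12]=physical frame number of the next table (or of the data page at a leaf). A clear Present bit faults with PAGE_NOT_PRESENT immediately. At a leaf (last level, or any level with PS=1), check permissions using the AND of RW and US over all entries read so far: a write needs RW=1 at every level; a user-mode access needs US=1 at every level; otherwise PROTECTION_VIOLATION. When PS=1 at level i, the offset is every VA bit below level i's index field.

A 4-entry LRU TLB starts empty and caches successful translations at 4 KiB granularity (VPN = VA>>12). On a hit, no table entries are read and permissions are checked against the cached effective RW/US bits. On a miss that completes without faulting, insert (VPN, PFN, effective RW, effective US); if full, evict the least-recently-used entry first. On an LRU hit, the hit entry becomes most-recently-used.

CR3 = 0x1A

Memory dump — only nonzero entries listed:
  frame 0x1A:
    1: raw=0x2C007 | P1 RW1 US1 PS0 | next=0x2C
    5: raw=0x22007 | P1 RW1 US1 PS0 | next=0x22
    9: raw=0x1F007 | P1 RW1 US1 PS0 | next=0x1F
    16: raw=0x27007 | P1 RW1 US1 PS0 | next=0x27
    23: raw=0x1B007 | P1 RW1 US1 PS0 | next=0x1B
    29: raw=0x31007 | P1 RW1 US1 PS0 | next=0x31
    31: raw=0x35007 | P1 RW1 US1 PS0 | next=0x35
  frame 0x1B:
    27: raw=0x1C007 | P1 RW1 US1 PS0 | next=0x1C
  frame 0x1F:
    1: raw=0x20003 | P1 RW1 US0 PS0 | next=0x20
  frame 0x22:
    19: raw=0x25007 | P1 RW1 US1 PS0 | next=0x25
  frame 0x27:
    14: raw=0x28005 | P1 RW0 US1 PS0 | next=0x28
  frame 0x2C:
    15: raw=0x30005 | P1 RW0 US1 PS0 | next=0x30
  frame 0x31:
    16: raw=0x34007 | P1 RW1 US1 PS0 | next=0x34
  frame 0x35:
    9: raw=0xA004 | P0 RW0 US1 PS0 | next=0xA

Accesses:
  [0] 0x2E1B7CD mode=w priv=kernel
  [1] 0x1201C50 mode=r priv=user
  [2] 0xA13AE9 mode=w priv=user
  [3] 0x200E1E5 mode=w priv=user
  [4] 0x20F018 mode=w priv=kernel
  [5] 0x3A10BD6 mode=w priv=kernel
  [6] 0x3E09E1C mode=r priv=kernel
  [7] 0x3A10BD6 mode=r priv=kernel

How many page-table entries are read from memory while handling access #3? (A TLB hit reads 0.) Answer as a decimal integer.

Walk each access:
#0 VA=0x2E1B7CD (w,kernel):
  lvl0: tbl 0x1A, slot 23 ⇒ 0x1B007 (P1/RW1/US1/PS0)
  lvl1: tbl 0x1B, slot 27 ⇒ 0x1C007 (P1/RW1/US1/PS0)
  ✓ 0x1C7CD  — 2 lookups
#1 VA=0x1201C50 (r,user):
  lvl0: tbl 0x1A, slot 9 ⇒ 0x1F007 (P1/RW1/US1/PS0)
  lvl1: tbl 0x1F, slot 1 ⇒ 0x20003 (P1/RW1/US0/PS0)
  ✗ PROTECTION_VIOLATION  [2 reads]
#2 VA=0xA13AE9 (w,user):
  lvl0: tbl 0x1A, slot 5 ⇒ 0x22007 (P1/RW1/US1/PS0)
  lvl1: tbl 0x22, slot 19 ⇒ 0x25007 (P1/RW1/US1/PS0)
  ✓ 0x25AE9  — 2 lookups
#3 VA=0x200E1E5 (w,user):
  lvl0: tbl 0x1A, slot 16 ⇒ 0x27007 (P1/RW1/US1/PS0)
  lvl1: tbl 0x27, slot 14 ⇒ 0x28005 (P1/RW0/US1/PS0)
  ✗ PROTECTION_VIOLATION  [2 reads]
#4 VA=0x20F018 (w,kernel):
  lvl0: tbl 0x1A, slot 1 ⇒ 0x2C007 (P1/RW1/US1/PS0)
  lvl1: tbl 0x2C, slot 15 ⇒ 0x30005 (P1/RW0/US1/PS0)
  ✗ PROTECTION_VIOLATION  [2 reads]
#5 VA=0x3A10BD6 (w,kernel):
  lvl0: tbl 0x1A, slot 29 ⇒ 0x31007 (P1/RW1/US1/PS0)
  lvl1: tbl 0x31, slot 16 ⇒ 0x34007 (P1/RW1/US1/PS0)
  ✓ 0x34BD6  — 2 lookups
#6 VA=0x3E09E1C (r,kernel):
  lvl0: tbl 0x1A, slot 31 ⇒ 0x35007 (P1/RW1/US1/PS0)
  lvl1: tbl 0x35, slot 9 ⇒ 0xA004 (P0/RW0/US1/PS0)
  ✗ PAGE_NOT_PRESENT  [2 reads]
#7 VA=0x3A10BD6 (r,kernel):
  TLB hit vpn=0x3A10 → PA=0x34BD6

Entries read for #3: 2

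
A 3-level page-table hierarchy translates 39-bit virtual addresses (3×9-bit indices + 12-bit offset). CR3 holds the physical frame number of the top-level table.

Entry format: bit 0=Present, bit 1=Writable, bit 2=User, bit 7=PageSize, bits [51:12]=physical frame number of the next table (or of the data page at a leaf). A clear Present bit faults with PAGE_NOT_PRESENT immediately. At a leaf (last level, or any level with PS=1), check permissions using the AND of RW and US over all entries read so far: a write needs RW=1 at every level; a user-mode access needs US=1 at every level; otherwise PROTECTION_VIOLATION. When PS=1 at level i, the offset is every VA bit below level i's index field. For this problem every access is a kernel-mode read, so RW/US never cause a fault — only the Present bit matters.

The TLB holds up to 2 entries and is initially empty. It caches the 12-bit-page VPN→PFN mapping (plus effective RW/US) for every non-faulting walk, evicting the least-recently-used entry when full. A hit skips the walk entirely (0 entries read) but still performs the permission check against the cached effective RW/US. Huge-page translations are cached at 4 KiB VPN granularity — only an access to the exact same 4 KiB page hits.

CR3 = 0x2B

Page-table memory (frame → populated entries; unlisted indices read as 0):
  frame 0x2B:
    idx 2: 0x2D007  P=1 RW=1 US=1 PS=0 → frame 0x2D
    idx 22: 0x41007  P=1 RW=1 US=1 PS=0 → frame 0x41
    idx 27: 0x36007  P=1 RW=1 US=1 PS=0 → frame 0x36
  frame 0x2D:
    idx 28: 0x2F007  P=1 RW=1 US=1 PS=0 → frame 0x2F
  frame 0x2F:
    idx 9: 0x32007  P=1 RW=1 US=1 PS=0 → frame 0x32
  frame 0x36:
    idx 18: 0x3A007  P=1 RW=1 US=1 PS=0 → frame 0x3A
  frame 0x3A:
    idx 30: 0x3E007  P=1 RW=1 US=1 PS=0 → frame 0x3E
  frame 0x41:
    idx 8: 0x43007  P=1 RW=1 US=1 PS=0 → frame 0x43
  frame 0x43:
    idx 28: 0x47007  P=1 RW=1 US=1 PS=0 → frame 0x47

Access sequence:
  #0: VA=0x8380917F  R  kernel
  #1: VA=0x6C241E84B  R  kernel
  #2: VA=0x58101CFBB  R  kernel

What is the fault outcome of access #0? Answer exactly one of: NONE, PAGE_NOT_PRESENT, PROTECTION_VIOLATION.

Trace:
#0 VA=0x8380917F (r,kernel):
  lvl0: tbl 0x2B, slot 2 ⇒ 0x2D007 (P1/RW1/US1/PS0)
  lvl1: tbl 0x2D, slot 28 ⇒ 0x2F007 (P1/RW1/US1/PS0)
  lvl2: tbl 0x2F, slot 9 ⇒ 0x32007 (P1/RW1/US1/PS0)
  → PA=0x3217F  (3 entries read)
#1 VA=0x6C241E84B (r,kernel):
  lvl0: tbl 0x2B, slot 27 ⇒ 0x36007 (P1/RW1/US1/PS0)
  lvl1: tbl 0x36, slot 18 ⇒ 0x3A007 (P1/RW1/US1/PS0)
  lvl2: tbl 0x3A, slot 30 ⇒ 0x3E007 (P1/RW1/US1/PS0)
  → PA=0x3E84B  (3 entries read)
#2 VA=0x58101CFBB (r,kernel):
  lvl0: tbl 0x2B, slot 22 ⇒ 0x41007 (P1/RW1/US1/PS0)
  lvl1: tbl 0x41, slot 8 ⇒ 0x43007 (P1/RW1/US1/PS0)
  lvl2: tbl 0x43, slot 28 ⇒ 0x47007 (P1/RW1/US1/PS0)
  → PA=0x47FBB  (3 entries read)

Access #0 fault: NONE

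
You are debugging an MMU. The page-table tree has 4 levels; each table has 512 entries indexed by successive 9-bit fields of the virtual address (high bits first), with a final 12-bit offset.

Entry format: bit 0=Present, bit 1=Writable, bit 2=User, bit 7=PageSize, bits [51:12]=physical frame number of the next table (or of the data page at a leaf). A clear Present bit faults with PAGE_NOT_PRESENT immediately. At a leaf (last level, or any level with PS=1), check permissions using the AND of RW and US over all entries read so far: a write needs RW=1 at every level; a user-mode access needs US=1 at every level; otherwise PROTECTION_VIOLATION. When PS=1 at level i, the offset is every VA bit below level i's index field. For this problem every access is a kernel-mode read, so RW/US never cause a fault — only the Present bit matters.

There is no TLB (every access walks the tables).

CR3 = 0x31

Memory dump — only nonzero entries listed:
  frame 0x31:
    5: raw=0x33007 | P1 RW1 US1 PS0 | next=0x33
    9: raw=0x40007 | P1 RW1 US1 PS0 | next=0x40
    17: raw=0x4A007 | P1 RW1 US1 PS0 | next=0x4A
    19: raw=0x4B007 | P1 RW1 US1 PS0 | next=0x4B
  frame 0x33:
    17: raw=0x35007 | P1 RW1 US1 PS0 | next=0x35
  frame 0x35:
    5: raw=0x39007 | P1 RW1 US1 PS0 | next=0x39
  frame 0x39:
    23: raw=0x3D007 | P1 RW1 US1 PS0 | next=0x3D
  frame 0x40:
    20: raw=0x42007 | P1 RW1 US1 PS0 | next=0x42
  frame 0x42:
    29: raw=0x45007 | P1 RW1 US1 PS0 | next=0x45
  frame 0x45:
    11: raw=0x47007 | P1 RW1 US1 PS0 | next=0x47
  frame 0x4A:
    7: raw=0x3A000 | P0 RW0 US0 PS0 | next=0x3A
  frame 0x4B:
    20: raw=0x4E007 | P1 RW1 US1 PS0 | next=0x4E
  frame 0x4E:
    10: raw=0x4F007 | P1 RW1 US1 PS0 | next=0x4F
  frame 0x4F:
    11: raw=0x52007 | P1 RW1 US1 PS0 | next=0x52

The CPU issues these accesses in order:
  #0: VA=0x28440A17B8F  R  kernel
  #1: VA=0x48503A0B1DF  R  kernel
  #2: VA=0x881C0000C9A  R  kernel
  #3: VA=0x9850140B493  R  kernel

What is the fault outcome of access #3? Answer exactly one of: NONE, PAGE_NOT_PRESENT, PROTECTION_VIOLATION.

Trace:
#0 VA=0x28440A17B8F (r,kernel):
  lvl0: tbl 0x31, slot 5 ⇒ 0x33007 (P1/RW1/US1/PS0)
  lvl1: tbl 0x33, slot 17 ⇒ 0x35007 (P1/RW1/US1/PS0)
  lvl2: tbl 0x35, slot 5 ⇒ 0x39007 (P1/RW1/US1/PS0)
  lvl3: tbl 0x39, slot 23 ⇒ 0x3D007 (P1/RW1/US1/PS0)
  → PA=0x3DB8F  (4 entries read)
#1 VA=0x48503A0B1DF (r,kernel):
  lvl0: tbl 0x31, slot 9 ⇒ 0x40007 (P1/RW1/US1/PS0)
  lvl1: tbl 0x40, slot 20 ⇒ 0x42007 (P1/RW1/US1/PS0)
  lvl2: tbl 0x42, slot 29 ⇒ 0x45007 (P1/RW1/US1/PS0)
  lvl3: tbl 0x45, slot 11 ⇒ 0x47007 (P1/RW1/US1/PS0)
  → PA=0x471DF  (4 entries read)
#2 VA=0x881C0000C9A (r,kernel):
  lvl0: tbl 0x31, slot 17 ⇒ 0x4A007 (P1/RW1/US1/PS0)
  lvl1: tbl 0x4A, slot 7 ⇒ 0x3A000 (P0/RW0/US0/PS0)
  ✗ PAGE_NOT_PRESENT  [2 reads]
#3 VA=0x9850140B493 (r,kernel):
  lvl0: tbl 0x31, slot 19 ⇒ 0x4B007 (P1/RW1/US1/PS0)
  lvl1: tbl 0x4B, slot 20 ⇒ 0x4E007 (P1/RW1/US1/PS0)
  lvl2: tbl 0x4E, slot 10 ⇒ 0x4F007 (P1/RW1/US1/PS0)
  lvl3: tbl 0x4F, slot 11 ⇒ 0x52007 (P1/RW1/US1/PS0)
  → PA=0x52493  (4 entries read)

Access #3 fault: NONE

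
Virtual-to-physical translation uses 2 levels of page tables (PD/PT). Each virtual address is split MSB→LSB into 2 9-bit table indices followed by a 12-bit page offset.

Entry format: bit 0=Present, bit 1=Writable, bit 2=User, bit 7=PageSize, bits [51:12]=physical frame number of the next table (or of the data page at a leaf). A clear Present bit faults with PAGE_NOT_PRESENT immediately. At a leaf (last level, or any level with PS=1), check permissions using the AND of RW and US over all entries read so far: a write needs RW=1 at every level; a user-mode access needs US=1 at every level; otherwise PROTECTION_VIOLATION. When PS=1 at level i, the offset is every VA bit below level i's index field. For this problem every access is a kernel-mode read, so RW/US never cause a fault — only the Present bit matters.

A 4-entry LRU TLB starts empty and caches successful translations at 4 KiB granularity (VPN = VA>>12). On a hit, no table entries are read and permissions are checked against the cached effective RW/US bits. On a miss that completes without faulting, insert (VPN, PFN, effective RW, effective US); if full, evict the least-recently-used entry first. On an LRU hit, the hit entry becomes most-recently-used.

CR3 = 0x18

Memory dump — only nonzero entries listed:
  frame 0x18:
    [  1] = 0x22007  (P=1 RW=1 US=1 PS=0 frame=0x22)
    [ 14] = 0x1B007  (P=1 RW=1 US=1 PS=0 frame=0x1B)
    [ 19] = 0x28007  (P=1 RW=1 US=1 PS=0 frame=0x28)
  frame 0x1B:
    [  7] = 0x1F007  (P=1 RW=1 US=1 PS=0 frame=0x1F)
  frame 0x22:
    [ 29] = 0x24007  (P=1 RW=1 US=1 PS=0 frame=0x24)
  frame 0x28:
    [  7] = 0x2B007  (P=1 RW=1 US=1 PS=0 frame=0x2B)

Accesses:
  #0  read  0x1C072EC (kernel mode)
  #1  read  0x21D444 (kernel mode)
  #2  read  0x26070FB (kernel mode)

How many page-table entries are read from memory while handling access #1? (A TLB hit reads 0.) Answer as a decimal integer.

Walk each access:
#0 VA=0x1C072EC (r,kernel):
  lvl0: tbl 0x18, slot 14 ⇒ 0x1B007 (P1/RW1/US1/PS0)
  lvl1: tbl 0x1B, slot 7 ⇒ 0x1F007 (P1/RW1/US1/PS0)
  → PA=0x1F2EC  (2 entries read)
#1 VA=0x21D444 (r,kernel):
  lvl0: tbl 0x18, slot 1 ⇒ 0x22007 (P1/RW1/US1/PS0)
  lvl1: tbl 0x22, slot 29 ⇒ 0x24007 (P1/RW1/US1/PS0)
  → PA=0x24444  (2 entries read)
#2 VA=0x26070FB (r,kernel):
  lvl0: tbl 0x18, slot 19 ⇒ 0x28007 (P1/RW1/US1/PS0)
  lvl1: tbl 0x28, slot 7 ⇒ 0x2B007 (P1/RW1/US1/PS0)
  → PA=0x2B0FB  (2 entries read)

Entries read for #1: 2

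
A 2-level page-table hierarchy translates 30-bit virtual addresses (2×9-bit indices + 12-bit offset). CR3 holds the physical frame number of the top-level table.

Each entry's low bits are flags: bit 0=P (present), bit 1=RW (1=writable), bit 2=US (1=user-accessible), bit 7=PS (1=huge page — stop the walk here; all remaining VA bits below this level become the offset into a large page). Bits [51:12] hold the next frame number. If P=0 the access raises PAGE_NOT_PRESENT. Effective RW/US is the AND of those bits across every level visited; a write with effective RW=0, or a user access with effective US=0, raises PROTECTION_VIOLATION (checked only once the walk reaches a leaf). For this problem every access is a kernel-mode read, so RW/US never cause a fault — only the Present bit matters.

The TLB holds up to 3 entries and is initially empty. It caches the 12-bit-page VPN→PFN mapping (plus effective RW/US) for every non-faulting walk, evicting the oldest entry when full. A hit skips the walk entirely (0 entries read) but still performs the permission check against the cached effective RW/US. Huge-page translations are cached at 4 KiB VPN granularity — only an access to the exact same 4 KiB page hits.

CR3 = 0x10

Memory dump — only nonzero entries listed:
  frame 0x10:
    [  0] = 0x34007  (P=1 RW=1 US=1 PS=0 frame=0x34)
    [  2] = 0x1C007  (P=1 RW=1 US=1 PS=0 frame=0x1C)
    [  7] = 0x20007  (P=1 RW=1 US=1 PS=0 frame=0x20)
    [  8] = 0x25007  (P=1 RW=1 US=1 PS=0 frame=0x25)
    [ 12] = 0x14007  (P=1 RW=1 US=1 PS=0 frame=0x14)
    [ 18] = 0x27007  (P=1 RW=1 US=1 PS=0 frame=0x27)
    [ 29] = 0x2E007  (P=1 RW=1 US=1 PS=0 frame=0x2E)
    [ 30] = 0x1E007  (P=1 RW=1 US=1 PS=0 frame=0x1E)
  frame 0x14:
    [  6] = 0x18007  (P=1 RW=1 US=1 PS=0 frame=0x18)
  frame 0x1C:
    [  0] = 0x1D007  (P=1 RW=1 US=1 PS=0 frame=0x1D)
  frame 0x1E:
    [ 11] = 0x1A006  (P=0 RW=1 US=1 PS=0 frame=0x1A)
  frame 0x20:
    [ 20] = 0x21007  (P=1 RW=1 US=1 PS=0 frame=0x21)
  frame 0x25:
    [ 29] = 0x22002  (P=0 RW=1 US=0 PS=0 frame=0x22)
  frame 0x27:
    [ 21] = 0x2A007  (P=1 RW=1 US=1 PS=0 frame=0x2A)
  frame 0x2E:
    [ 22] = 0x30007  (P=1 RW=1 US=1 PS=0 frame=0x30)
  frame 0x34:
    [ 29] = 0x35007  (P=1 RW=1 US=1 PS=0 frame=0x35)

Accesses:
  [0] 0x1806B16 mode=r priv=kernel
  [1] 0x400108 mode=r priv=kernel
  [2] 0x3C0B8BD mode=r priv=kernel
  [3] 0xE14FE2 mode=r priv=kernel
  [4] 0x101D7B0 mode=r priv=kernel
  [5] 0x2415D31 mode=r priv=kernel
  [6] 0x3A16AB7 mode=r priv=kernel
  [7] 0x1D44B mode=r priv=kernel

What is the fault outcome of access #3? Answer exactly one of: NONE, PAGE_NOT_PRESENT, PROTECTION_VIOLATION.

Trace:
#0 VA=0x1806B16 (r,kernel):
  [0] read 0x10 idx=12: raw=0x14007 flags P=1 W=1 U=1 S=0
  [1] read 0x14 idx=6: raw=0x18007 flags P=1 W=1 U=1 S=0
  ✓ 0x18B16  — 2 lookups
#1 VA=0x400108 (r,kernel):
  [0] read 0x10 idx=2: raw=0x1C007 flags P=1 W=1 U=1 S=0
  [1] read 0x1C idx=0: raw=0x1D007 flags P=1 W=1 U=1 S=0
  ✓ 0x1D108  — 2 lookups
#2 VA=0x3C0B8BD (r,kernel):
  [0] read 0x10 idx=30: raw=0x1E007 flags P=1 W=1 U=1 S=0
  [1] read 0x1E idx=11: raw=0x1A006 flags P=0 W=1 U=1 S=0
  ✗ PAGE_NOT_PRESENT  [2 reads]
#3 VA=0xE14FE2 (r,kernel):
  [0] read 0x10 idx=7: raw=0x20007 flags P=1 W=1 U=1 S=0
  [1] read 0x20 idx=20: raw=0x21007 flags P=1 W=1 U=1 S=0
  ✓ 0x21FE2  — 2 lookups
#4 VA=0x101D7B0 (r,kernel):
  [0] read 0x10 idx=8: raw=0x25007 flags P=1 W=1 U=1 S=0
  [1] read 0x25 idx=29: raw=0x22002 flags P=0 W=1 U=0 S=0
  ✗ PAGE_NOT_PRESENT  [2 reads]
#5 VA=0x2415D31 (r,kernel):
  [0] read 0x10 idx=18: raw=0x27007 flags P=1 W=1 U=1 S=0
  [1] read 0x27 idx=21: raw=0x2A007 flags P=1 W=1 U=1 S=0
  ✓ 0x2AD31  — 2 lookups
#6 VA=0x3A16AB7 (r,kernel):
  [0] read 0x10 idx=29: raw=0x2E007 flags P=1 W=1 U=1 S=0
  [1] read 0x2E idx=22: raw=0x30007 flags P=1 W=1 U=1 S=0
  ✓ 0x30AB7  — 2 lookups
#7 VA=0x1D44B (r,kernel):
  [0] read 0x10 idx=0: raw=0x34007 flags P=1 W=1 U=1 S=0
  [1] read 0x34 idx=29: raw=0x35007 flags P=1 W=1 U=1 S=0
  ✓ 0x3544B  — 2 lookups

Access #3 fault: NONE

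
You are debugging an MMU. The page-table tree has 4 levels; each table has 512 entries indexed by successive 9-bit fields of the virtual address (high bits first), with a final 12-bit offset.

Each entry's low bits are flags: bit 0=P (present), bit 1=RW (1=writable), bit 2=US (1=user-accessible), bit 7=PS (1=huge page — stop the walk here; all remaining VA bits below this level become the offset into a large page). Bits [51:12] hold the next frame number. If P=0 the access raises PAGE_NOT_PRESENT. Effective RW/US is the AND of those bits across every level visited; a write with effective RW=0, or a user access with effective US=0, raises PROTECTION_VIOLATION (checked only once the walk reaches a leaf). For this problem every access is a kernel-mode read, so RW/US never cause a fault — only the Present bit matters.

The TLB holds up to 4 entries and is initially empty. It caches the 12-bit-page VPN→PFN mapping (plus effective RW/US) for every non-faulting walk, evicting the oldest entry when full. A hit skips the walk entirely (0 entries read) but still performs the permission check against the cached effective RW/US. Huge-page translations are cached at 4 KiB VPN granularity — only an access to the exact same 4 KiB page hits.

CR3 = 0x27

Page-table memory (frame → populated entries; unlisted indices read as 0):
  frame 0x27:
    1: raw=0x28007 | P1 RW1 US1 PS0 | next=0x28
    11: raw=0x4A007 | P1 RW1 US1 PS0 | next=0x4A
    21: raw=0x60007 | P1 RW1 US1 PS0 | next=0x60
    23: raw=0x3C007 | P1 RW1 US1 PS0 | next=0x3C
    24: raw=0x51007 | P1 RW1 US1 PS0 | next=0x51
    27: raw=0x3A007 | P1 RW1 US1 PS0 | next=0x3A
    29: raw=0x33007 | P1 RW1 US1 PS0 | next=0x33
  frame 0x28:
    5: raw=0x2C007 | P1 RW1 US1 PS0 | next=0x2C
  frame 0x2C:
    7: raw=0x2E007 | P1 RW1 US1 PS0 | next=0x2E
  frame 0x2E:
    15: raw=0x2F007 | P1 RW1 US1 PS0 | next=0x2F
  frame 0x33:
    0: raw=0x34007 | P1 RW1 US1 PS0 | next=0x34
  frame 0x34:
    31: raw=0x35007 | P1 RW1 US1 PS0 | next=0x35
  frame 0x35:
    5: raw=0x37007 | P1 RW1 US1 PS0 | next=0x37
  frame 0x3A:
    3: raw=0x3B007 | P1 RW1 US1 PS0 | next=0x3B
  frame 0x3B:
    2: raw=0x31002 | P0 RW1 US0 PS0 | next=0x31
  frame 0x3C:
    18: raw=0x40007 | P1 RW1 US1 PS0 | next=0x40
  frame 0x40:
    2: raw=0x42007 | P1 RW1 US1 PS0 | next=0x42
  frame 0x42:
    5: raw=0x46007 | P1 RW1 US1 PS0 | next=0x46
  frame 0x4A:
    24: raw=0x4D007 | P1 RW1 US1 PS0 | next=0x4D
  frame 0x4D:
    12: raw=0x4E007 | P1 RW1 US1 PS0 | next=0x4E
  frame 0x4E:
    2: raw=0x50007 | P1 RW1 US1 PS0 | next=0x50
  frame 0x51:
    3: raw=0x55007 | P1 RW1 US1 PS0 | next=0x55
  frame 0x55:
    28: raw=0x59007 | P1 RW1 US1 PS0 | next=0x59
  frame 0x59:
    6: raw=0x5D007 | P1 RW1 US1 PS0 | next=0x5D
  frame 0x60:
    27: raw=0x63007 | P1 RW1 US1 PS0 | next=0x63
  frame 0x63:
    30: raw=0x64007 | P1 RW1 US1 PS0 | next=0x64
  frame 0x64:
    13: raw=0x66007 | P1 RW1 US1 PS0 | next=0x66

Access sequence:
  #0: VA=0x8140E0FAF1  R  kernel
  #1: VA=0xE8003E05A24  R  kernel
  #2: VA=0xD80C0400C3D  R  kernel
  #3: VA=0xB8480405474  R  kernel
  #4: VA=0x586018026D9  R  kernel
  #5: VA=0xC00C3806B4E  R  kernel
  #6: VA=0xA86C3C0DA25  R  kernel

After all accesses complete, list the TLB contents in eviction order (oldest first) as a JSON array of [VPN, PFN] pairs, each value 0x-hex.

Trace:
#0 VA=0x8140E0FAF1 (r,kernel):
  L0 @0x27[1] → 0x28007  P=1,RW=1,US=1,PS=0
  L1 @0x28[5] → 0x2C007  P=1,RW=1,US=1,PS=0
  L2 @0x2C[7] → 0x2E007  P=1,RW=1,US=1,PS=0
  L3 @0x2E[15] → 0x2F007  P=1,RW=1,US=1,PS=0
  ⇒ phys 0x2FAF1  [4 reads]
#1 VA=0xE8003E05A24 (r,kernel):
  L0 @0x27[29] → 0x33007  P=1,RW=1,US=1,PS=0
  L1 @0x33[0] → 0x34007  P=1,RW=1,US=1,PS=0
  L2 @0x34[31] → 0x35007  P=1,RW=1,US=1,PS=0
  L3 @0x35[5] → 0x37007  P=1,RW=1,US=1,PS=0
  ⇒ phys 0x37A24  [4 reads]
#2 VA=0xD80C0400C3D (r,kernel):
  L0 @0x27[27] → 0x3A007  P=1,RW=1,US=1,PS=0
  L1 @0x3A[3] → 0x3B007  P=1,RW=1,US=1,PS=0
  L2 @0x3B[2] → 0x31002  P=0,RW=1,US=0,PS=0
  ✗ PAGE_NOT_PRESENT  [3 reads]
#3 VA=0xB8480405474 (r,kernel):
  L0 @0x27[23] → 0x3C007  P=1,RW=1,US=1,PS=0
  L1 @0x3C[18] → 0x40007  P=1,RW=1,US=1,PS=0
  L2 @0x40[2] → 0x42007  P=1,RW=1,US=1,PS=0
  L3 @0x42[5] → 0x46007  P=1,RW=1,US=1,PS=0
  ⇒ phys 0x46474  [4 reads]
#4 VA=0x586018026D9 (r,kernel):
  L0 @0x27[11] → 0x4A007  P=1,RW=1,US=1,PS=0
  L1 @0x4A[24] → 0x4D007  P=1,RW=1,US=1,PS=0
  L2 @0x4D[12] → 0x4E007  P=1,RW=1,US=1,PS=0
  L3 @0x4E[2] → 0x50007  P=1,RW=1,US=1,PS=0
  ⇒ phys 0x506D9  [4 reads]
#5 VA=0xC00C3806B4E (r,kernel):
  L0 @0x27[24] → 0x51007  P=1,RW=1,US=1,PS=0
  L1 @0x51[3] → 0x55007  P=1,RW=1,US=1,PS=0
  L2 @0x55[28] → 0x59007  P=1,RW=1,US=1,PS=0
  L3 @0x59[6] → 0x5D007  P=1,RW=1,US=1,PS=0
  ⇒ phys 0x5DB4E  [4 reads]
#6 VA=0xA86C3C0DA25 (r,kernel):
  L0 @0x27[21] → 0x60007  P=1,RW=1,US=1,PS=0
  L1 @0x60[27] → 0x63007  P=1,RW=1,US=1,PS=0
  L2 @0x63[30] → 0x64007  P=1,RW=1,US=1,PS=0
  L3 @0x64[13] → 0x66007  P=1,RW=1,US=1,PS=0
  ⇒ phys 0x66A25  [4 reads]

TLB: [["0xB8480405", "0x46"], ["0x58601802", "0x50"], ["0xC00C3806", "0x5D"], ["0xA86C3C0D", "0x66"]]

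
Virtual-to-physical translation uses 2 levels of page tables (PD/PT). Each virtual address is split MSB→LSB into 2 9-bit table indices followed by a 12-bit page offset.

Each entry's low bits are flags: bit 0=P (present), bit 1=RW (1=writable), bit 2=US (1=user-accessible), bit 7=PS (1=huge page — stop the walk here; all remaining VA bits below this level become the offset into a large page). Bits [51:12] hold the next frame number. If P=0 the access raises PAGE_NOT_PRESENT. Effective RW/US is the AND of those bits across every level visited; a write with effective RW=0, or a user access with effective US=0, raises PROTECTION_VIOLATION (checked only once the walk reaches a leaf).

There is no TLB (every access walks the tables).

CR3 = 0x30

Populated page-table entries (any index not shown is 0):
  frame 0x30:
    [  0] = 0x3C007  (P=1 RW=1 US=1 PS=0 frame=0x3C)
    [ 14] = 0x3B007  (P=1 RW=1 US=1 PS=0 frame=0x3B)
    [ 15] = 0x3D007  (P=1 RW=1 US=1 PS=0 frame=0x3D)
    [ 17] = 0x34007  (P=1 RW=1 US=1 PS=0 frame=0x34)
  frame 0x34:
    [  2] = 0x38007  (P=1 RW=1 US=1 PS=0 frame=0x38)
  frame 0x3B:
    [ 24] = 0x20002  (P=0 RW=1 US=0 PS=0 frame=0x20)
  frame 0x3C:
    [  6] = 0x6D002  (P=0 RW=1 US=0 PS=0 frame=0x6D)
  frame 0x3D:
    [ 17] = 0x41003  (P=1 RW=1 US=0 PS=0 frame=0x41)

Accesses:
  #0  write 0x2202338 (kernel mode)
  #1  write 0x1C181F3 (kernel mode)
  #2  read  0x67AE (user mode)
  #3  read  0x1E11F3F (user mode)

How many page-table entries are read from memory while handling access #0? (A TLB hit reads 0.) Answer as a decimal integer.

Trace:
#0 VA=0x2202338 (w,kernel):
  lvl0: tbl 0x30, slot 17 ⇒ 0x34007 (P1/RW1/US1/PS0)
  lvl1: tbl 0x34, slot 2 ⇒ 0x38007 (P1/RW1/US1/PS0)
  ✓ 0x38338  — 2 lookups
#1 VA=0x1C181F3 (w,kernel):
  lvl0: tbl 0x30, slot 14 ⇒ 0x3B007 (P1/RW1/US1/PS0)
  lvl1: tbl 0x3B, slot 24 ⇒ 0x20002 (P0/RW1/US0/PS0)
  ⇒ fault: PAGE_NOT_PRESENT  — 2 lookups
#2 VA=0x67AE (r,user):
  lvl0: tbl 0x30, slot 0 ⇒ 0x3C007 (P1/RW1/US1/PS0)
  lvl1: tbl 0x3C, slot 6 ⇒ 0x6D002 (P0/RW1/US0/PS0)
  ⇒ fault: PAGE_NOT_PRESENT  — 2 lookups
#3 VA=0x1E11F3F (r,user):
  lvl0: tbl 0x30, slot 15 ⇒ 0x3D007 (P1/RW1/US1/PS0)
  lvl1: tbl 0x3D, slot 17 ⇒ 0x41003 (P1/RW1/US0/PS0)
  ⇒ fault: PROTECTION_VIOLATION  — 2 lookups

Entries read for #0: 2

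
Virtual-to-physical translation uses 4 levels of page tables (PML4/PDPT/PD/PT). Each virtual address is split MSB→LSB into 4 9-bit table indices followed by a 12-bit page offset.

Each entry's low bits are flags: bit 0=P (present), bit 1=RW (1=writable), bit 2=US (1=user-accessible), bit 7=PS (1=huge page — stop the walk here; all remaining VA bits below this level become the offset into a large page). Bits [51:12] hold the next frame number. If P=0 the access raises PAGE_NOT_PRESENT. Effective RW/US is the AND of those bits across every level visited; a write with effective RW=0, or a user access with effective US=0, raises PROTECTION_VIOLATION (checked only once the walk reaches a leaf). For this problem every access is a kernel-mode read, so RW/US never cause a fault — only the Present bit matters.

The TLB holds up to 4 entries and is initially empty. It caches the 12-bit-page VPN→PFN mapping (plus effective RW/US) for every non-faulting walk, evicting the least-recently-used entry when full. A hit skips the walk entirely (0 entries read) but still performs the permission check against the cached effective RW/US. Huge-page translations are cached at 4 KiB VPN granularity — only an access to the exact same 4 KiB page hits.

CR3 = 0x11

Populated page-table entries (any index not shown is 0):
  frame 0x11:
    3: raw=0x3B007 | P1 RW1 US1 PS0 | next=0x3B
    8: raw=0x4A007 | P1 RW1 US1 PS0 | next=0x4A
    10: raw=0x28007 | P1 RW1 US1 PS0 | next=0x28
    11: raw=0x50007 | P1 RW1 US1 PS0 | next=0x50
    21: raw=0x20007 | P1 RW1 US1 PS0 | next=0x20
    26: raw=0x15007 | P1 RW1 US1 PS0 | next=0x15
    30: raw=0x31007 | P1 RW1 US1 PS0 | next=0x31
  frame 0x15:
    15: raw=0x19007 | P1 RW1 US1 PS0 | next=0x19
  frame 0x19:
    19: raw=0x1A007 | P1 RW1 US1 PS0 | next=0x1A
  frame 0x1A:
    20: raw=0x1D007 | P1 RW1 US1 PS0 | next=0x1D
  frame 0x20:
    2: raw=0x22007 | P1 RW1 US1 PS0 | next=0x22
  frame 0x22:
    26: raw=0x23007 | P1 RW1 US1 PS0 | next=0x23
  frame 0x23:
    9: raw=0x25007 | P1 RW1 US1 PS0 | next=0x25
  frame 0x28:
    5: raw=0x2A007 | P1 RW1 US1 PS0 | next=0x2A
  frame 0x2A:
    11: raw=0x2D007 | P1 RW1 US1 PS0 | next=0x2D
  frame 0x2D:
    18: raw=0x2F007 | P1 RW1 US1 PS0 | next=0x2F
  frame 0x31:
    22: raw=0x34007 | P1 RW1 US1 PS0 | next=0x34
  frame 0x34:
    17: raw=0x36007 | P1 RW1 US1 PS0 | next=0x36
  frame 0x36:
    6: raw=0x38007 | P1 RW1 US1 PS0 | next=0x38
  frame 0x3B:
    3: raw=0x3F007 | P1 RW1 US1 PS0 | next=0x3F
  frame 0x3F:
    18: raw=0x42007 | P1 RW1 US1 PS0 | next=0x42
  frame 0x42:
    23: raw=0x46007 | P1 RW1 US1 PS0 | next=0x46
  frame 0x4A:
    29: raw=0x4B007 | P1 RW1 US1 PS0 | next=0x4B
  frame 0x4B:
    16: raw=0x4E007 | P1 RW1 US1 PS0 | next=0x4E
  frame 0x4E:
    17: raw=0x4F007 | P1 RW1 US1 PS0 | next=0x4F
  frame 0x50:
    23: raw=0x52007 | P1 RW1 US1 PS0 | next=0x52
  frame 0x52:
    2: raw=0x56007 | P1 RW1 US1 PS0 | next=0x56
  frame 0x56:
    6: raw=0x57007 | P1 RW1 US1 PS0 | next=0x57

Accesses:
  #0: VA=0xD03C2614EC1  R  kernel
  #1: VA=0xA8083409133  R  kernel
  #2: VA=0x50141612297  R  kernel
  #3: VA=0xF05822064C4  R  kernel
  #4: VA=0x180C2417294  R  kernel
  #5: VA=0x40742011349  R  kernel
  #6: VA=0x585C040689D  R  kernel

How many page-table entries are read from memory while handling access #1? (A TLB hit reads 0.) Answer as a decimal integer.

Per-access translation:
#0 VA=0xD03C2614EC1 (r,kernel):
  [0] read 0x11 idx=26: raw=0x15007 flags P=1 W=1 U=1 S=0
  [1] read 0x15 idx=15: raw=0x19007 flags P=1 W=1 U=1 S=0
  [2] read 0x19 idx=19: raw=0x1A007 flags P=1 W=1 U=1 S=0
  [3] read 0x1A idx=20: raw=0x1D007 flags P=1 W=1 U=1 S=0
  ⇒ phys 0x1DEC1  [4 reads]
#1 VA=0xA8083409133 (r,kernel):
  [0] read 0x11 idx=21: raw=0x20007 flags P=1 W=1 U=1 S=0
  [1] read 0x20 idx=2: raw=0x22007 flags P=1 W=1 U=1 S=0
  [2] read 0x22 idx=26: raw=0x23007 flags P=1 W=1 U=1 S=0
  [3] read 0x23 idx=9: raw=0x25007 flags P=1 W=1 U=1 S=0
  ⇒ phys 0x25133  [4 reads]
#2 VA=0x50141612297 (r,kernel):
  [0] read 0x11 idx=10: raw=0x28007 flags P=1 W=1 U=1 S=0
  [1] read 0x28 idx=5: raw=0x2A007 flags P=1 W=1 U=1 S=0
  [2] read 0x2A idx=11: raw=0x2D007 flags P=1 W=1 U=1 S=0
  [3] read 0x2D idx=18: raw=0x2F007 flags P=1 W=1 U=1 S=0
  ⇒ phys 0x2F297  [4 reads]
#3 VA=0xF05822064C4 (r,kernel):
  [0] read 0x11 idx=30: raw=0x31007 flags P=1 W=1 U=1 S=0
  [1] read 0x31 idx=22: raw=0x34007 flags P=1 W=1 U=1 S=0
  [2] read 0x34 idx=17: raw=0x36007 flags P=1 W=1 U=1 S=0
  [3] read 0x36 idx=6: raw=0x38007 flags P=1 W=1 U=1 S=0
  ⇒ phys 0x384C4  [4 reads]
#4 VA=0x180C2417294 (r,kernel):
  [0] read 0x11 idx=3: raw=0x3B007 flags P=1 W=1 U=1 S=0
  [1] read 0x3B idx=3: raw=0x3F007 flags P=1 W=1 U=1 S=0
  [2] read 0x3F idx=18: raw=0x42007 flags P=1 W=1 U=1 S=0
  [3] read 0x42 idx=23: raw=0x46007 flags P=1 W=1 U=1 S=0
  ⇒ phys 0x46294  [4 reads]
#5 VA=0x40742011349 (r,kernel):
  [0] read 0x11 idx=8: raw=0x4A007 flags P=1 W=1 U=1 S=0
  [1] read 0x4A idx=29: raw=0x4B007 flags P=1 W=1 U=1 S=0
  [2] read 0x4B idx=16: raw=0x4E007 flags P=1 W=1 U=1 S=0
  [3] read 0x4E idx=17: raw=0x4F007 flags P=1 W=1 U=1 S=0
  ⇒ phys 0x4F349  [4 reads]
#6 VA=0x585C040689D (r,kernel):
  [0] read 0x11 idx=11: raw=0x50007 flags P=1 W=1 U=1 S=0
  [1] read 0x50 idx=23: raw=0x52007 flags P=1 W=1 U=1 S=0
  [2] read 0x52 idx=2: raw=0x56007 flags P=1 W=1 U=1 S=0
  [3] read 0x56 idx=6: raw=0x57007 flags P=1 W=1 U=1 S=0
  ⇒ phys 0x5789D  [4 reads]

Entries read for #1: 4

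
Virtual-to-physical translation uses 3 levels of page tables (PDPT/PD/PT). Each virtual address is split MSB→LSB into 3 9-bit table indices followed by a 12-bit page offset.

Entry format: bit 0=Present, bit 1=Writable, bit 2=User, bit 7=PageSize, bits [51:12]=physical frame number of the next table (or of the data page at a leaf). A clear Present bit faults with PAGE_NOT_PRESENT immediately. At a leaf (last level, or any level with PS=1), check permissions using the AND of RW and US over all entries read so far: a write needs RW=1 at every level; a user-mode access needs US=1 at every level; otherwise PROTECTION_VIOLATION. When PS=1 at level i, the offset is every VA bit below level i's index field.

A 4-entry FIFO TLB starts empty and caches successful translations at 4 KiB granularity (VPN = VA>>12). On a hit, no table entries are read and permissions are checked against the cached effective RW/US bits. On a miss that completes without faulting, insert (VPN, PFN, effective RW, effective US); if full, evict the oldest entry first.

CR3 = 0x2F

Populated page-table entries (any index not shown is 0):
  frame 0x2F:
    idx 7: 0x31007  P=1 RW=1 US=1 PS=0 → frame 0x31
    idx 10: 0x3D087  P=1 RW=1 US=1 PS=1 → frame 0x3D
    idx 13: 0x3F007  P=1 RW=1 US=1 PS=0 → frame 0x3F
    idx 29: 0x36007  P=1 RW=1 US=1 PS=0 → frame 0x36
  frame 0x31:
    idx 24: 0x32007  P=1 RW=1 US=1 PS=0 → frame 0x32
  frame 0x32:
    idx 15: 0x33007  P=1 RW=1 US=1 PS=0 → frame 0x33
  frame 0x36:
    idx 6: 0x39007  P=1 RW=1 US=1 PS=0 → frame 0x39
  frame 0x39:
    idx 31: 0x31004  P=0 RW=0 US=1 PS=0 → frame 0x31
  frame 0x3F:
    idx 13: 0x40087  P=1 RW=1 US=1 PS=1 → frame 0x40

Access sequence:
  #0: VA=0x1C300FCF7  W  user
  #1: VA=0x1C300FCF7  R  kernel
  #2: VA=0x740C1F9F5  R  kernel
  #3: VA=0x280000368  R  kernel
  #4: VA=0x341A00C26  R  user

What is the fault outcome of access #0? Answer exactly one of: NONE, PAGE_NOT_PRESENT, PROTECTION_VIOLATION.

Trace:
#0 VA=0x1C300FCF7 (w,user):
  L0: frame=0x2F idx=7 entry=0x31007 [P=1 RW=1 US=1 PS=0]
  L1: frame=0x31 idx=24 entry=0x32007 [P=1 RW=1 US=1 PS=0]
  L2: frame=0x32 idx=15 entry=0x33007 [P=1 RW=1 US=1 PS=0]
  → PA=0x33CF7  (3 entries read)
#1 VA=0x1C300FCF7 (r,kernel):
  TLB hit vpn=0x1C300F → PA=0x33CF7
#2 VA=0x740C1F9F5 (r,kernel):
  L0: frame=0x2F idx=29 entry=0x36007 [P=1 RW=1 US=1 PS=0]
  L1: frame=0x36 idx=6 entry=0x39007 [P=1 RW=1 US=1 PS=0]
  L2: frame=0x39 idx=31 entry=0x31004 [P=0 RW=0 US=1 PS=0]
  ⇒ fault: PAGE_NOT_PRESENT  — 3 lookups
#3 VA=0x280000368 (r,kernel):
  L0: frame=0x2F idx=10 entry=0x3D087 [P=1 RW=1 US=1 PS=1]
  → PA=0x3D368 (huge @L0)  (1 entries read)
#4 VA=0x341A00C26 (r,user):
  L0: frame=0x2F idx=13 entry=0x3F007 [P=1 RW=1 US=1 PS=0]
  L1: frame=0x3F idx=13 entry=0x40087 [P=1 RW=1 US=1 PS=1]
  → PA=0x40C26 (huge @L1)  (2 entries read)

Access #0 fault: NONE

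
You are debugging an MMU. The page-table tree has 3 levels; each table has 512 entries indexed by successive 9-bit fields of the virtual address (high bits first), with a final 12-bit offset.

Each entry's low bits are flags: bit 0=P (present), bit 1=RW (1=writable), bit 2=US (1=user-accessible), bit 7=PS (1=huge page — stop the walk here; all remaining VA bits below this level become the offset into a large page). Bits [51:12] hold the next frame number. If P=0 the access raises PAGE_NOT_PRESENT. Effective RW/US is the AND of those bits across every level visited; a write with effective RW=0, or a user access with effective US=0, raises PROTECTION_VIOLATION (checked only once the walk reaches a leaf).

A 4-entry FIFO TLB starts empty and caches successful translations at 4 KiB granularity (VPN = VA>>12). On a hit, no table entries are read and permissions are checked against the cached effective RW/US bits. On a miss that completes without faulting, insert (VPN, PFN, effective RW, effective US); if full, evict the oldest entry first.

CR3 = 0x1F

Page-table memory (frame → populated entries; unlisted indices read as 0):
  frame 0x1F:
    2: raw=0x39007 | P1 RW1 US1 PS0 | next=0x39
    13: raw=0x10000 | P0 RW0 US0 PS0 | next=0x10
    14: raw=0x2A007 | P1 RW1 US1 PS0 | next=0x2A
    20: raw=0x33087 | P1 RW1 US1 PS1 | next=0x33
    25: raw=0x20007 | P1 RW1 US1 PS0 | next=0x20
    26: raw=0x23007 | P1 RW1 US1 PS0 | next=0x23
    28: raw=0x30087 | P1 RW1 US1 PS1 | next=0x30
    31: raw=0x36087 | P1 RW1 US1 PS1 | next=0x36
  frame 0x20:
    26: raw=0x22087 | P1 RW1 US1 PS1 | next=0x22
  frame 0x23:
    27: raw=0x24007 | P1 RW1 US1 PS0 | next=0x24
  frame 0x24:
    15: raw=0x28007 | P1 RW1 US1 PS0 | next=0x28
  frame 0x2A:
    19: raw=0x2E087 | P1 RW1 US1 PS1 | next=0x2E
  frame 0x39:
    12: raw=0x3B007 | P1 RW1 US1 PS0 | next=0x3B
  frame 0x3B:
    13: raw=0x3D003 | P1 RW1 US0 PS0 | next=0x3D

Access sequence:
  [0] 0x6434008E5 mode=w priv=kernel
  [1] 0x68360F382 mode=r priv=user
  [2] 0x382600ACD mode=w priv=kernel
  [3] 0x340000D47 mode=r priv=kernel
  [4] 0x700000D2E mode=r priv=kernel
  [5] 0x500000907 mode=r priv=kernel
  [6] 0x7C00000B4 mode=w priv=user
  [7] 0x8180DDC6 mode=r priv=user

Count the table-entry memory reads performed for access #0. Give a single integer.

Per-access translation:
#0 VA=0x6434008E5 (w,kernel):
  [0] read 0x1F idx=25: raw=0x20007 flags P=1 W=1 U=1 S=0
  [1] read 0x20 idx=26: raw=0x22087 flags P=1 W=1 U=1 S=1
  → PA=0x228E5 (huge @L1)  (2 entries read)
#1 VA=0x68360F382 (r,user):
  [0] read 0x1F idx=26: raw=0x23007 flags P=1 W=1 U=1 S=0
  [1] read 0x23 idx=27: raw=0x24007 flags P=1 W=1 U=1 S=0
  [2] read 0x24 idx=15: raw=0x28007 flags P=1 W=1 U=1 S=0
  → PA=0x28382  (3 entries read)
#2 VA=0x382600ACD (w,kernel):
  [0] read 0x1F idx=14: raw=0x2A007 flags P=1 W=1 U=1 S=0
  [1] read 0x2A idx=19: raw=0x2E087 flags P=1 W=1 U=1 S=1
  → PA=0x2EACD (huge @L1)  (2 entries read)
#3 VA=0x340000D47 (r,kernel):
  [0] read 0x1F idx=13: raw=0x10000 flags P=0 W=0 U=0 S=0
  → PAGE_NOT_PRESENT  (1 entries read)
#4 VA=0x700000D2E (r,kernel):
  [0] read 0x1F idx=28: raw=0x30087 flags P=1 W=1 U=1 S=1
  → PA=0x30D2E (huge @L0)  (1 entries read)
#5 VA=0x500000907 (r,kernel):
  [0] read 0x1F idx=20: raw=0x33087 flags P=1 W=1 U=1 S=1
  → PA=0x33907 (huge @L0)  (1 entries read)
#6 VA=0x7C00000B4 (w,user):
  [0] read 0x1F idx=31: raw=0x36087 flags P=1 W=1 U=1 S=1
  → PA=0x360B4 (huge @L0)  (1 entries read)
#7 VA=0x8180DDC6 (r,user):
  [0] read 0x1F idx=2: raw=0x39007 flags P=1 W=1 U=1 S=0
  [1] read 0x39 idx=12: raw=0x3B007 flags P=1 W=1 U=1 S=0
  [2] read 0x3B idx=13: raw=0x3D003 flags P=1 W=1 U=0 S=0
  → PROTECTION_VIOLATION  (3 entries read)

Entries read for #0: 2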